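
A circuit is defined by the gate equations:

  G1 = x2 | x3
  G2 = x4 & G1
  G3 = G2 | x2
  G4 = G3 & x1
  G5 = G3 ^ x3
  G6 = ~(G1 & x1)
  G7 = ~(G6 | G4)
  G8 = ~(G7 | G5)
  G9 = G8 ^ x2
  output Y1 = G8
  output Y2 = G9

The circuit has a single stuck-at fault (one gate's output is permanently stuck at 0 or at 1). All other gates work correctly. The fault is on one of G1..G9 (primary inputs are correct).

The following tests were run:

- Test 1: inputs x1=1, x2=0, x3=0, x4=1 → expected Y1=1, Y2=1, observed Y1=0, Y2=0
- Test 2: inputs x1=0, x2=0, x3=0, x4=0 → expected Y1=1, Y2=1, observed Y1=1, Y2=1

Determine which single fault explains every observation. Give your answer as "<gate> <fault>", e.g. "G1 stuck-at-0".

G1 stuck-at-1

Fault-free values for test 1 (x1=1, x2=0, x3=0, x4=1): G1=0, G2=0, G3=0, G4=0, G5=0, G6=1, G7=0, G8=1, G9=1, giving Y1=1, Y2=1. Observed Y1=0, Y2=0.
Test 1: faults giving observed Y1=0, Y2=0 are {G1 stuck-at-1, G2 stuck-at-1, G3 stuck-at-1, G5 stuck-at-1, G6 stuck-at-0, G7 stuck-at-1, G8 stuck-at-0}.
Test 2 (x1=0, x2=0, x3=0, x4=0): fault-free G1=0, G2=0, G3=0, G4=0, G5=0, G6=1, G7=0, G8=1, G9=1 → Y1=1, Y2=1; observed Y1=1, Y2=1. Eliminates G2 stuck-at-1, G3 stuck-at-1, G5 stuck-at-1, G6 stuck-at-0, G7 stuck-at-1, G8 stuck-at-0.
Only G1 stuck-at-1 is consistent with every test.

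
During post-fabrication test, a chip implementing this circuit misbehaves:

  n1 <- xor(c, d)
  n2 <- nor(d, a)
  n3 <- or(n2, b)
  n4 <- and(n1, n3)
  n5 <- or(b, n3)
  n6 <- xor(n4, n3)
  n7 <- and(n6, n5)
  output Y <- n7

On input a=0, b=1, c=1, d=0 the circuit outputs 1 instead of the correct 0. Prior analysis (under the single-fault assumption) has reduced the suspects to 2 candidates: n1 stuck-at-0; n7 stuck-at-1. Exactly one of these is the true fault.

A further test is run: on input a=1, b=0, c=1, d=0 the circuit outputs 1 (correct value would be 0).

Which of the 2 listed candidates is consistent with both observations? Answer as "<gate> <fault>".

Evaluate each candidate on input a=1, b=0, c=1, d=0:
  n1 stuck-at-0: n1=0 [stuck-at-0], n2=0, n3=0, n4=0, n5=0, n6=0, n7=0 → 0 — eliminated
  n7 stuck-at-1: n1=1, n2=0, n3=0, n4=0, n5=0, n6=0, n7=1 [stuck-at-1] → 1 — matches
Only n7 stuck-at-1 reproduces the observed 1.

n7 stuck-at-1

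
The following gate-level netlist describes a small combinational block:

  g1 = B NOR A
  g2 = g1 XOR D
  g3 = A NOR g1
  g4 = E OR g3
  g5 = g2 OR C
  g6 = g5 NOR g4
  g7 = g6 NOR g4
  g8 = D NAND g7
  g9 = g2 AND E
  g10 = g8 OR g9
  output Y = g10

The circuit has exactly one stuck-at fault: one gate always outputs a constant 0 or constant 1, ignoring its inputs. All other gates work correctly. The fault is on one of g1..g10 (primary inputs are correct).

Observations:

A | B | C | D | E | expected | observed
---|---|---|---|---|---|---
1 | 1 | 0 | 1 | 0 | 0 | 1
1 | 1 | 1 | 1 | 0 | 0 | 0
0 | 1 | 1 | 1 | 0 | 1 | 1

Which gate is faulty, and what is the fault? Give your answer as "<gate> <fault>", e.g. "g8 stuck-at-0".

Fault-free values for test 1 (A=1, B=1, C=0, D=1, E=0): g1=0, g2=1, g3=0, g4=0, g5=1, g6=0, g7=1, g8=0, g9=0, g10=0, giving Y=0. Observed 1.
Test 1: faults giving observed 1 are {g1 stuck-at-1, g2 stuck-at-0, g3 stuck-at-1, g4 stuck-at-1, g5 stuck-at-0, g6 stuck-at-1, g7 stuck-at-0, g8 stuck-at-1, g9 stuck-at-1, g10 stuck-at-1}.
Test 2 (A=1, B=1, C=1, D=1, E=0): fault-free g1=0, g2=1, g3=0, g4=0, g5=1, g6=0, g7=1, g8=0, g9=0, g10=0 → 0; observed 0. Eliminates g3 stuck-at-1, g4 stuck-at-1, g5 stuck-at-0, g6 stuck-at-1, g7 stuck-at-0, g8 stuck-at-1, g9 stuck-at-1, g10 stuck-at-1.
Test 3 (A=0, B=1, C=1, D=1, E=0): fault-free g1=0, g2=1, g3=1, g4=1, g5=1, g6=0, g7=0, g8=1, g9=0, g10=1 → 1; observed 1. Eliminates g1 stuck-at-1.
Only g2 stuck-at-0 is consistent with every test.

g2 stuck-at-0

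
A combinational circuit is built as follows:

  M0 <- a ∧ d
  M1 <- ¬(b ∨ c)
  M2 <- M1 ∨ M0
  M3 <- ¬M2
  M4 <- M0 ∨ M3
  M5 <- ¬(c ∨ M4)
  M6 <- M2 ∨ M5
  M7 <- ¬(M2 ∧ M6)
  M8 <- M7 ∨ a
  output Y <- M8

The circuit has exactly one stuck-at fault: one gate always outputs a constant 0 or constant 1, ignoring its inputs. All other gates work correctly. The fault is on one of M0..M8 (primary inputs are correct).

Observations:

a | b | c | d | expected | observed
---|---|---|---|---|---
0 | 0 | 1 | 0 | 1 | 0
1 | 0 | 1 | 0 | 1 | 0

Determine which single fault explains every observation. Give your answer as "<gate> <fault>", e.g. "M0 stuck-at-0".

M8 stuck-at-0

Fault-free values for test 1 (a=0, b=0, c=1, d=0): M0=0, M1=0, M2=0, M3=1, M4=1, M5=0, M6=0, M7=1, M8=1, giving Y=1. Observed 0.
Test 1: faults giving observed 0 are {M0 stuck-at-1, M1 stuck-at-1, M2 stuck-at-1, M7 stuck-at-0, M8 stuck-at-0}.
Test 2 (a=1, b=0, c=1, d=0): fault-free M0=0, M1=0, M2=0, M3=1, M4=1, M5=0, M6=0, M7=1, M8=1 → 1; observed 0. Eliminates M0 stuck-at-1, M1 stuck-at-1, M2 stuck-at-1, M7 stuck-at-0.
Only M8 stuck-at-0 is consistent with every test.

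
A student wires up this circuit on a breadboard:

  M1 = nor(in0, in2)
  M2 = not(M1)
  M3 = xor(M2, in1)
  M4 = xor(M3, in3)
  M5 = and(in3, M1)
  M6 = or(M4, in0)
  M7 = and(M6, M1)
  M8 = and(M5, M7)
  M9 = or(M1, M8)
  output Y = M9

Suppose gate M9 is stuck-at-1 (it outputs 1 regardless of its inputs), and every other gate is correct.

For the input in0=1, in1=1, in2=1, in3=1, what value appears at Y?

Propagate with M9 forced: M1=0, M2=1, M3=0, M4=1, M5=0, M6=1, M7=0, M8=0, M9=1 [stuck-at-1].
So Y = 1. (Without the fault it would be 0.)

1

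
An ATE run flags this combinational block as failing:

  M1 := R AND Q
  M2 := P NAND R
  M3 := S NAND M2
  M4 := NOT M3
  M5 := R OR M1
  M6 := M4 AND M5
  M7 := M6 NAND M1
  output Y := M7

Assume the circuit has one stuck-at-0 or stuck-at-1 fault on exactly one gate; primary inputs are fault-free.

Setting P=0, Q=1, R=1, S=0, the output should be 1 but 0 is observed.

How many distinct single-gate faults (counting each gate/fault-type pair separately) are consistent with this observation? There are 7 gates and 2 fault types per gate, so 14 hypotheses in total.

4

Fault-free: M1=1, M2=1, M3=1, M4=0, M5=1, M6=0, M7=1 → 1. Observed 0.
  M1 stuck-at-0: output 1 ✗
  M1 stuck-at-1: output 1 ✗
  M2 stuck-at-0: output 1 ✗
  M2 stuck-at-1: output 1 ✗
  M3 stuck-at-0: output 0 ✓
  M3 stuck-at-1: output 1 ✗
  M4 stuck-at-0: output 1 ✗
  M4 stuck-at-1: output 0 ✓
  M5 stuck-at-0: output 1 ✗
  M5 stuck-at-1: output 1 ✗
  M6 stuck-at-0: output 1 ✗
  M6 stuck-at-1: output 0 ✓
  M7 stuck-at-0: output 0 ✓
  M7 stuck-at-1: output 1 ✗
Consistent faults: {M3 stuck-at-0, M4 stuck-at-1, M6 stuck-at-1, M7 stuck-at-0} — 4 in all.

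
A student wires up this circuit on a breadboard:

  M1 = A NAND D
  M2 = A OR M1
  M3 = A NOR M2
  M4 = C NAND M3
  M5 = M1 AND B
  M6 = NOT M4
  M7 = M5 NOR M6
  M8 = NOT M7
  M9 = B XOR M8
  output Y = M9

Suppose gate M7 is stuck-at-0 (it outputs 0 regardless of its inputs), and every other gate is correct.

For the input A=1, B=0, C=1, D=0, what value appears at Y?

Propagate with M7 forced: M1=1, M2=1, M3=0, M4=1, M5=0, M6=0, M7=0 [stuck-at-0], M8=1, M9=1.
So Y = 1. (Without the fault it would be 0.)

1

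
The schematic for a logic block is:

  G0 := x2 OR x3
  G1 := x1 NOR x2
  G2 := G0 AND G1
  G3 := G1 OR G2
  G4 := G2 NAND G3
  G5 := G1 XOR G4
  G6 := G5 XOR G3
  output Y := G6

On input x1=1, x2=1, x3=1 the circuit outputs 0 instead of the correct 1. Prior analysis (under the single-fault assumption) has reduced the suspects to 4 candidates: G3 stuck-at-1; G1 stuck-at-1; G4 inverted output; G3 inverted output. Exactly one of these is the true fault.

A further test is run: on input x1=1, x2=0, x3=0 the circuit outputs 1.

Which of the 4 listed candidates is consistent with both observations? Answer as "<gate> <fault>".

Evaluate each candidate on input x1=1, x2=0, x3=0:
  G3 stuck-at-1: G0=0, G1=0, G2=0, G3=1 [stuck-at-1], G4=1, G5=1, G6=0 → 0 — eliminated
  G1 stuck-at-1: G0=0, G1=1 [stuck-at-1], G2=0, G3=1, G4=1, G5=0, G6=1 → 1 — matches
  G4 inverted output: G0=0, G1=0, G2=0, G3=0, G4=0 [inverted output], G5=0, G6=0 → 0 — eliminated
  G3 inverted output: G0=0, G1=0, G2=0, G3=1 [inverted output], G4=1, G5=1, G6=0 → 0 — eliminated
Only G1 stuck-at-1 reproduces the observed 1.

G1 stuck-at-1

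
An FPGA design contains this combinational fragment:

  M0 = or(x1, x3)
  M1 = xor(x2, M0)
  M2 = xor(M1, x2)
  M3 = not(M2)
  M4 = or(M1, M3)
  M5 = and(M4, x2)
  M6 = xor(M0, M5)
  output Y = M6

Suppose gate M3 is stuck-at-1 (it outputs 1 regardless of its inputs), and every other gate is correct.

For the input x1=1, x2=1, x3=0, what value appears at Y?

Propagate with M3 forced: M0=1, M1=0, M2=1, M3=1 [stuck-at-1], M4=1, M5=1, M6=0.
So Y = 0. (Without the fault it would be 1.)

0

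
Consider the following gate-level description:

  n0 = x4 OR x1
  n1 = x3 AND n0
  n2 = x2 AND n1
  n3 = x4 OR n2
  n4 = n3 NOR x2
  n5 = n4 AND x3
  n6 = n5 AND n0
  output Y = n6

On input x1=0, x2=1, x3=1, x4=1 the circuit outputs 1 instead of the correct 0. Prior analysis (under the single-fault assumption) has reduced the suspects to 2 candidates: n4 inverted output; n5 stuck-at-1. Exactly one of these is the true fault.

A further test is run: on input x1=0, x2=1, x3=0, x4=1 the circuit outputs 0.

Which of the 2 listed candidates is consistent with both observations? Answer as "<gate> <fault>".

Evaluate each candidate on input x1=0, x2=1, x3=0, x4=1:
  n4 inverted output: n0=1, n1=0, n2=0, n3=1, n4=1 [inverted output], n5=0, n6=0 → 0 — matches
  n5 stuck-at-1: n0=1, n1=0, n2=0, n3=1, n4=0, n5=1 [stuck-at-1], n6=1 → 1 — eliminated
Only n4 inverted output reproduces the observed 0.

n4 inverted output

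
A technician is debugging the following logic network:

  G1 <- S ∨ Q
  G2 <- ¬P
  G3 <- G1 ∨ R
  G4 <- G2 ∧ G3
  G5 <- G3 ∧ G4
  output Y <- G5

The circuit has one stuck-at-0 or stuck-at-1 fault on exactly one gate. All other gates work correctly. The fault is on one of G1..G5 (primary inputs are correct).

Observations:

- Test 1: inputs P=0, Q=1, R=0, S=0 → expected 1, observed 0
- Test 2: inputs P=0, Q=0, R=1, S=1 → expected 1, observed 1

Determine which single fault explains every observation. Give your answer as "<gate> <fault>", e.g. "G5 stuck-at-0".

G1 stuck-at-0

Fault-free values for test 1 (P=0, Q=1, R=0, S=0): G1=1, G2=1, G3=1, G4=1, G5=1, giving Y=1. Observed 0.
Test 1: faults giving observed 0 are {G1 stuck-at-0, G2 stuck-at-0, G3 stuck-at-0, G4 stuck-at-0, G5 stuck-at-0}.
Test 2 (P=0, Q=0, R=1, S=1): fault-free G1=1, G2=1, G3=1, G4=1, G5=1 → 1; observed 1. Eliminates G2 stuck-at-0, G3 stuck-at-0, G4 stuck-at-0, G5 stuck-at-0.
Only G1 stuck-at-0 is consistent with every test.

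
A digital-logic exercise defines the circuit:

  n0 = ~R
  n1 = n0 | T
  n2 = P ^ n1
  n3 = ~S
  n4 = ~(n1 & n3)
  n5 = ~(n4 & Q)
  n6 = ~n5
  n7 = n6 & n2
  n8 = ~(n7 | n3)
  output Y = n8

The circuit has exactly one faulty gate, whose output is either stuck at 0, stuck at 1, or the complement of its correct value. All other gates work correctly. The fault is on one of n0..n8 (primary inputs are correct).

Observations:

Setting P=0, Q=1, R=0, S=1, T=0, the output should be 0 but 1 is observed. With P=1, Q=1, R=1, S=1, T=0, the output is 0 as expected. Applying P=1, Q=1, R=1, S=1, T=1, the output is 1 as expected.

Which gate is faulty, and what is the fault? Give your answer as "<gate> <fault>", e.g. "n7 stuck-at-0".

Fault-free values for test 1 (P=0, Q=1, R=0, S=1, T=0): n0=1, n1=1, n2=1, n3=0, n4=1, n5=0, n6=1, n7=1, n8=0, giving Y=0. Observed 1.
Test 1: faults giving observed 1 are {n0 stuck-at-0, n0 inverted output, n1 stuck-at-0, n1 inverted output, n2 stuck-at-0, n2 inverted output, n4 stuck-at-0, n4 inverted output, n5 stuck-at-1, n5 inverted output, n6 stuck-at-0, n6 inverted output, n7 stuck-at-0, n7 inverted output, n8 stuck-at-1, n8 inverted output}.
Test 2 (P=1, Q=1, R=1, S=1, T=0): fault-free n0=0, n1=0, n2=1, n3=0, n4=1, n5=0, n6=1, n7=1, n8=0 → 0; observed 0. Eliminates n0 inverted output, n1 inverted output, n2 stuck-at-0, n2 inverted output, n4 stuck-at-0, n4 inverted output, n5 stuck-at-1, n5 inverted output, n6 stuck-at-0, n6 inverted output, n7 stuck-at-0, n7 inverted output, n8 stuck-at-1, n8 inverted output.
Test 3 (P=1, Q=1, R=1, S=1, T=1): fault-free n0=0, n1=1, n2=0, n3=0, n4=1, n5=0, n6=1, n7=0, n8=1 → 1; observed 1. Eliminates n1 stuck-at-0.
Only n0 stuck-at-0 is consistent with every test.

n0 stuck-at-0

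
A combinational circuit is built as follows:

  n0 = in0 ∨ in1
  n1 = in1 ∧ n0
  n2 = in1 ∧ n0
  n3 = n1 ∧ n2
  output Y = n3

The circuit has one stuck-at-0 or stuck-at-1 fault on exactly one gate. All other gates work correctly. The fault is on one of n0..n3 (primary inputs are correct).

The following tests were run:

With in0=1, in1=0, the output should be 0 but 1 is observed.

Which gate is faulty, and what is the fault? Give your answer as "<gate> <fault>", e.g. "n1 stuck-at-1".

Fault-free values for test 1 (in0=1, in1=0): n0=1, n1=0, n2=0, n3=0, giving Y=0. Observed 1.
Test 1: faults giving observed 1 are {n3 stuck-at-1}.
Only n3 stuck-at-1 is consistent with every test.

n3 stuck-at-1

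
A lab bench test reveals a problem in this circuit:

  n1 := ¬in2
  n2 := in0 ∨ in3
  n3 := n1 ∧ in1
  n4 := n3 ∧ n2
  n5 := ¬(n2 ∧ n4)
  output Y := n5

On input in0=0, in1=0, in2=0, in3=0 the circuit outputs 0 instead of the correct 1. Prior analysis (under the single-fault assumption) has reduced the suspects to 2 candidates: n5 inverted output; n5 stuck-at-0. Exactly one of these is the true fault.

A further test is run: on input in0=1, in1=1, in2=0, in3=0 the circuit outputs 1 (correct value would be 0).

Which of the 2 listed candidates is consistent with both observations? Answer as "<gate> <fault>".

Evaluate each candidate on input in0=1, in1=1, in2=0, in3=0:
  n5 inverted output: n1=1, n2=1, n3=1, n4=1, n5=1 [inverted output] → 1 — matches
  n5 stuck-at-0: n1=1, n2=1, n3=1, n4=1, n5=0 [stuck-at-0] → 0 — eliminated
Only n5 inverted output reproduces the observed 1.

n5 inverted output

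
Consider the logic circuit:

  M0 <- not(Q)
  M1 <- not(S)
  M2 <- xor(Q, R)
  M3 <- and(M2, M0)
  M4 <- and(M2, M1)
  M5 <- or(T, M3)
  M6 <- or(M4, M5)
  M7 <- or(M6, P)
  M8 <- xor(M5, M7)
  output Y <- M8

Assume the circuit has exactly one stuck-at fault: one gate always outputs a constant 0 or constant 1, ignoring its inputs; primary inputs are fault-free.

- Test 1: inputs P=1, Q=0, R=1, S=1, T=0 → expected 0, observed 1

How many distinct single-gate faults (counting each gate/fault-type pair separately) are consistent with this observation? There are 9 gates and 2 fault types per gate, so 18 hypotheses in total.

6

Fault-free: M0=1, M1=0, M2=1, M3=1, M4=0, M5=1, M6=1, M7=1, M8=0 → 0. Observed 1.
  M0: stuck-at-0 ✓; others ✗
  M1: none of the 2 fault types match ✗
  M2: stuck-at-0 ✓; others ✗
  M3: stuck-at-0 ✓; others ✗
  M4: none of the 2 fault types match ✗
  M5: stuck-at-0 ✓; others ✗
  M6: none of the 2 fault types match ✗
  M7: stuck-at-0 ✓; others ✗
  M8: stuck-at-1 ✓; others ✗
Consistent faults: {M0 stuck-at-0, M2 stuck-at-0, M3 stuck-at-0, M5 stuck-at-0, M7 stuck-at-0, M8 stuck-at-1} — 6 in all.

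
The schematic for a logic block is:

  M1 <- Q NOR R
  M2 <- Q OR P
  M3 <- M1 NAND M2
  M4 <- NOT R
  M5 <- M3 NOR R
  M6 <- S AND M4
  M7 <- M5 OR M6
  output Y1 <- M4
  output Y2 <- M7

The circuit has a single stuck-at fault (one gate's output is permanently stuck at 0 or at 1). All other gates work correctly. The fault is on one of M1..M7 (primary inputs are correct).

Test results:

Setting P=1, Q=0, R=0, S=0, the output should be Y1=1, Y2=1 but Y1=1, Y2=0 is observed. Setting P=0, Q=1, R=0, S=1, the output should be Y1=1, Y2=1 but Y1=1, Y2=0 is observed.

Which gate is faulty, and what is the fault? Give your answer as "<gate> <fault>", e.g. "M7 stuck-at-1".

M7 stuck-at-0

Fault-free values for test 1 (P=1, Q=0, R=0, S=0): M1=1, M2=1, M3=0, M4=1, M5=1, M6=0, M7=1, giving Y1=1, Y2=1. Observed Y1=1, Y2=0.
Test 1: faults giving observed Y1=1, Y2=0 are {M1 stuck-at-0, M2 stuck-at-0, M3 stuck-at-1, M5 stuck-at-0, M7 stuck-at-0}.
Test 2 (P=0, Q=1, R=0, S=1): fault-free M1=0, M2=1, M3=1, M4=1, M5=0, M6=1, M7=1 → Y1=1, Y2=1; observed Y1=1, Y2=0. Eliminates M1 stuck-at-0, M2 stuck-at-0, M3 stuck-at-1, M5 stuck-at-0.
Only M7 stuck-at-0 is consistent with every test.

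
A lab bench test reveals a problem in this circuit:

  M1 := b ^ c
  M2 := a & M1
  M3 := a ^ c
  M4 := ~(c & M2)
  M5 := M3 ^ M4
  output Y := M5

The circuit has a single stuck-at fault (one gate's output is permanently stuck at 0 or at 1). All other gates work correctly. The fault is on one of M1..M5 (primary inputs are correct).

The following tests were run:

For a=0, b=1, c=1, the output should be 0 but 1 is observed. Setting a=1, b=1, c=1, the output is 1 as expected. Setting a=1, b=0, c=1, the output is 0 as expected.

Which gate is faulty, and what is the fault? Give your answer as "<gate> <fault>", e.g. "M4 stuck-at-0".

Fault-free values for test 1 (a=0, b=1, c=1): M1=0, M2=0, M3=1, M4=1, M5=0, giving Y=0. Observed 1.
Test 1: faults giving observed 1 are {M2 stuck-at-1, M3 stuck-at-0, M4 stuck-at-0, M5 stuck-at-1}.
Test 2 (a=1, b=1, c=1): fault-free M1=0, M2=0, M3=0, M4=1, M5=1 → 1; observed 1. Eliminates M2 stuck-at-1, M4 stuck-at-0.
Test 3 (a=1, b=0, c=1): fault-free M1=1, M2=1, M3=0, M4=0, M5=0 → 0; observed 0. Eliminates M5 stuck-at-1.
Only M3 stuck-at-0 is consistent with every test.

M3 stuck-at-0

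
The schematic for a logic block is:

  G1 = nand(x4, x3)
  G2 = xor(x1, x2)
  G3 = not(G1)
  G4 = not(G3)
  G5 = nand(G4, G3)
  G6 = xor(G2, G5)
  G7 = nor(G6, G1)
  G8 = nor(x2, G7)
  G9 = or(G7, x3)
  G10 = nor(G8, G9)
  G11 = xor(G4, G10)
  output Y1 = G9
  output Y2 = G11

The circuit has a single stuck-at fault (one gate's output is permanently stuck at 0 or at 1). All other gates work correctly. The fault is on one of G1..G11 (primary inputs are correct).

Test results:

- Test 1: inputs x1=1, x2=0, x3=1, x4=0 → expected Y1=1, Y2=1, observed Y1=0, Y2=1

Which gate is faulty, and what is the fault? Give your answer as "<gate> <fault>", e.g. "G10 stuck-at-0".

G9 stuck-at-0

Fault-free values for test 1 (x1=1, x2=0, x3=1, x4=0): G1=1, G2=1, G3=0, G4=1, G5=1, G6=0, G7=0, G8=1, G9=1, G10=0, G11=1, giving Y1=1, Y2=1. Observed Y1=0, Y2=1.
Test 1: faults giving observed Y1=0, Y2=1 are {G9 stuck-at-0}.
Only G9 stuck-at-0 is consistent with every test.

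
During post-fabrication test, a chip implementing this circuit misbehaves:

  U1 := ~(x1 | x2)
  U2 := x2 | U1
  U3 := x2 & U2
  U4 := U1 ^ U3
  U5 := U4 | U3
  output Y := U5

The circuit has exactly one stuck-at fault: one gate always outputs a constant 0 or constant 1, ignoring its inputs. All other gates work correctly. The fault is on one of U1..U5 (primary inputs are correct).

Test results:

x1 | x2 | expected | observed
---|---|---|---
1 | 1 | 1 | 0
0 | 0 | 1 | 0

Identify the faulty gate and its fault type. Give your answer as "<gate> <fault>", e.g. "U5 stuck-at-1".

Fault-free values for test 1 (x1=1, x2=1): U1=0, U2=1, U3=1, U4=1, U5=1, giving Y=1. Observed 0.
Test 1: faults giving observed 0 are {U2 stuck-at-0, U3 stuck-at-0, U5 stuck-at-0}.
Test 2 (x1=0, x2=0): fault-free U1=1, U2=1, U3=0, U4=1, U5=1 → 1; observed 0. Eliminates U2 stuck-at-0, U3 stuck-at-0.
Only U5 stuck-at-0 is consistent with every test.

U5 stuck-at-0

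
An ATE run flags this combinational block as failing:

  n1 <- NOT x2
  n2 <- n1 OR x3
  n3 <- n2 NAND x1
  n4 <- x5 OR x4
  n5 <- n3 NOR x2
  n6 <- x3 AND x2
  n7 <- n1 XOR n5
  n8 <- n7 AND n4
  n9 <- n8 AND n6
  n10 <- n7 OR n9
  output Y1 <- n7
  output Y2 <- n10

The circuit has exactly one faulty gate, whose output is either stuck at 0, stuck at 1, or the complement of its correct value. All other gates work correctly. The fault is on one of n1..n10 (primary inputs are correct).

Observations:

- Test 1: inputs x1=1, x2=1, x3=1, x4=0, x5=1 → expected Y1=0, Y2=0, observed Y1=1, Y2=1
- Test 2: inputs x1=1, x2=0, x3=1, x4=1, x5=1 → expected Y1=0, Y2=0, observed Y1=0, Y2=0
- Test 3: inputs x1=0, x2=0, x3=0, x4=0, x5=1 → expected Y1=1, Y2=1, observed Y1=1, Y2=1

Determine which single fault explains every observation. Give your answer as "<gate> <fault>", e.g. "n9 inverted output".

n1 stuck-at-1

Fault-free values for test 1 (x1=1, x2=1, x3=1, x4=0, x5=1): n1=0, n2=1, n3=0, n4=1, n5=0, n6=1, n7=0, n8=0, n9=0, n10=0, giving Y1=0, Y2=0. Observed Y1=1, Y2=1.
Test 1: faults giving observed Y1=1, Y2=1 are {n1 stuck-at-1, n1 inverted output, n5 stuck-at-1, n5 inverted output, n7 stuck-at-1, n7 inverted output}.
Test 2 (x1=1, x2=0, x3=1, x4=1, x5=1): fault-free n1=1, n2=1, n3=0, n4=1, n5=1, n6=0, n7=0, n8=0, n9=0, n10=0 → Y1=0, Y2=0; observed Y1=0, Y2=0. Eliminates n1 inverted output, n5 inverted output, n7 stuck-at-1, n7 inverted output.
Test 3 (x1=0, x2=0, x3=0, x4=0, x5=1): fault-free n1=1, n2=1, n3=1, n4=1, n5=0, n6=0, n7=1, n8=1, n9=0, n10=1 → Y1=1, Y2=1; observed Y1=1, Y2=1. Eliminates n5 stuck-at-1.
Only n1 stuck-at-1 is consistent with every test.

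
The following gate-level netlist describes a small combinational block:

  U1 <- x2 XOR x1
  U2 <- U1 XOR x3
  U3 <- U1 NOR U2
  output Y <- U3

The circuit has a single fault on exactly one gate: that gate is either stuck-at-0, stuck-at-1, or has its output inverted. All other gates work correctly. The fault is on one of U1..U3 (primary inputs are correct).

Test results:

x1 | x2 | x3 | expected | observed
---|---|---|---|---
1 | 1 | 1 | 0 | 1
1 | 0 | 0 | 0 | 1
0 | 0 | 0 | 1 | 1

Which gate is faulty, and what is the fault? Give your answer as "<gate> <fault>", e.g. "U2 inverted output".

U3 stuck-at-1

Fault-free values for test 1 (x1=1, x2=1, x3=1): U1=0, U2=1, U3=0, giving Y=0. Observed 1.
Test 1: faults giving observed 1 are {U2 stuck-at-0, U2 inverted output, U3 stuck-at-1, U3 inverted output}.
Test 2 (x1=1, x2=0, x3=0): fault-free U1=1, U2=1, U3=0 → 0; observed 1. Eliminates U2 stuck-at-0, U2 inverted output.
Test 3 (x1=0, x2=0, x3=0): fault-free U1=0, U2=0, U3=1 → 1; observed 1. Eliminates U3 inverted output.
Only U3 stuck-at-1 is consistent with every test.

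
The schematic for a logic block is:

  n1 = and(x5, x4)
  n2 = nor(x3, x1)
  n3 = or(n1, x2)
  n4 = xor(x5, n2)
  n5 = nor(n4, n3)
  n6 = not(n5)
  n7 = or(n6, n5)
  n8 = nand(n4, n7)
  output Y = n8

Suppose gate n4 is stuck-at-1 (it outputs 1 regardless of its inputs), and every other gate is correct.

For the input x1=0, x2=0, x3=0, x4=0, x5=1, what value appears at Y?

Propagate with n4 forced: n1=0, n2=1, n3=0, n4=1 [stuck-at-1], n5=0, n6=1, n7=1, n8=0.
So Y = 0. (Without the fault it would be 1.)

0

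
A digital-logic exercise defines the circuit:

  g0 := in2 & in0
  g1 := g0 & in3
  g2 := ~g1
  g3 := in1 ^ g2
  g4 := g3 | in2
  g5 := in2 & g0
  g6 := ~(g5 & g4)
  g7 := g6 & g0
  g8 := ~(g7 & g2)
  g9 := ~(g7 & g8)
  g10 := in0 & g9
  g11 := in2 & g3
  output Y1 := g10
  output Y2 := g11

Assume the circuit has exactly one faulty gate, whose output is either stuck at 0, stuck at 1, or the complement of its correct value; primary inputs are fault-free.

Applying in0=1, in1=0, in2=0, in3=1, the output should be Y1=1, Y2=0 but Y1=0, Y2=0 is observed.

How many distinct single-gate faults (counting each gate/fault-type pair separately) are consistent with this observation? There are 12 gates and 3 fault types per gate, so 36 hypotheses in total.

6

Fault-free: g0=0, g1=0, g2=1, g3=1, g4=1, g5=0, g6=1, g7=0, g8=1, g9=1, g10=1, g11=0 → Y1=1, Y2=0. Observed Y1=0, Y2=0.
  g0: stuck-at-1, inverted output ✓; others ✗
  g1: none of the 3 fault types match ✗
  g2: none of the 3 fault types match ✗
  g3: none of the 3 fault types match ✗
  g4: none of the 3 fault types match ✗
  g5: none of the 3 fault types match ✗
  g6: none of the 3 fault types match ✗
  g7: none of the 3 fault types match ✗
  g8: none of the 3 fault types match ✗
  g9: stuck-at-0, inverted output ✓; others ✗
  g10: stuck-at-0, inverted output ✓; others ✗
  g11: none of the 3 fault types match ✗
Consistent faults: {g0 stuck-at-1, g0 inverted output, g9 stuck-at-0, g9 inverted output, g10 stuck-at-0, g10 inverted output} — 6 in all.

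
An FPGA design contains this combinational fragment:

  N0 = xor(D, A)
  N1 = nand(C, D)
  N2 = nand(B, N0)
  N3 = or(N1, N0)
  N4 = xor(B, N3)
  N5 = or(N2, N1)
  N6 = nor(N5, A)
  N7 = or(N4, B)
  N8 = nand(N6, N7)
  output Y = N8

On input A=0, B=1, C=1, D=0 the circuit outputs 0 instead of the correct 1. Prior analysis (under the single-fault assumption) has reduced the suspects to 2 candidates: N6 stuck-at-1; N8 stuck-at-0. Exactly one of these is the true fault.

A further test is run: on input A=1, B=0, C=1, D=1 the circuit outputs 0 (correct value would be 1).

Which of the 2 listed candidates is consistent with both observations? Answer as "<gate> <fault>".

N8 stuck-at-0

Evaluate each candidate on input A=1, B=0, C=1, D=1:
  N6 stuck-at-1: N0=0, N1=0, N2=1, N3=0, N4=0, N5=1, N6=1 [stuck-at-1], N7=0, N8=1 → 1 — eliminated
  N8 stuck-at-0: N0=0, N1=0, N2=1, N3=0, N4=0, N5=1, N6=0, N7=0, N8=0 [stuck-at-0] → 0 — matches
Only N8 stuck-at-0 reproduces the observed 0.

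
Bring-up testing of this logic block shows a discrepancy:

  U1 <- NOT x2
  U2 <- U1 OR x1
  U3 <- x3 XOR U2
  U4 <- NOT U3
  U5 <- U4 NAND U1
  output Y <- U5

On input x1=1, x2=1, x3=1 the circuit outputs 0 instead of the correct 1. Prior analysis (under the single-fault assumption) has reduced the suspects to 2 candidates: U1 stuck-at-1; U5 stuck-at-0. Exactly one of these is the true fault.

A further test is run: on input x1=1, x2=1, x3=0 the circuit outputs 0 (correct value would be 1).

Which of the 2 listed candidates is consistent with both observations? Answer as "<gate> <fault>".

U5 stuck-at-0

Evaluate each candidate on input x1=1, x2=1, x3=0:
  U1 stuck-at-1: U1=1 [stuck-at-1], U2=1, U3=1, U4=0, U5=1 → 1 — eliminated
  U5 stuck-at-0: U1=0, U2=1, U3=1, U4=0, U5=0 [stuck-at-0] → 0 — matches
Only U5 stuck-at-0 reproduces the observed 0.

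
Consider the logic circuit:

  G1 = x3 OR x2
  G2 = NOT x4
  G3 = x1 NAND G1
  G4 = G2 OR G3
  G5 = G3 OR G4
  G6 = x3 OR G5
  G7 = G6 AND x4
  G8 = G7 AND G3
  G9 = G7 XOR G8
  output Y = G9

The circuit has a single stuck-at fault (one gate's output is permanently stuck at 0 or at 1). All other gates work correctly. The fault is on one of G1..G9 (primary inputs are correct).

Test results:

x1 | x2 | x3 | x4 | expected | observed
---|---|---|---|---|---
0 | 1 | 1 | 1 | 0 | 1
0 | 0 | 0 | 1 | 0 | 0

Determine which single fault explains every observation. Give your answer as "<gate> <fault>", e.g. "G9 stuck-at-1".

Fault-free values for test 1 (x1=0, x2=1, x3=1, x4=1): G1=1, G2=0, G3=1, G4=1, G5=1, G6=1, G7=1, G8=1, G9=0, giving Y=0. Observed 1.
Test 1: faults giving observed 1 are {G3 stuck-at-0, G8 stuck-at-0, G9 stuck-at-1}.
Test 2 (x1=0, x2=0, x3=0, x4=1): fault-free G1=0, G2=0, G3=1, G4=1, G5=1, G6=1, G7=1, G8=1, G9=0 → 0; observed 0. Eliminates G8 stuck-at-0, G9 stuck-at-1.
Only G3 stuck-at-0 is consistent with every test.

G3 stuck-at-0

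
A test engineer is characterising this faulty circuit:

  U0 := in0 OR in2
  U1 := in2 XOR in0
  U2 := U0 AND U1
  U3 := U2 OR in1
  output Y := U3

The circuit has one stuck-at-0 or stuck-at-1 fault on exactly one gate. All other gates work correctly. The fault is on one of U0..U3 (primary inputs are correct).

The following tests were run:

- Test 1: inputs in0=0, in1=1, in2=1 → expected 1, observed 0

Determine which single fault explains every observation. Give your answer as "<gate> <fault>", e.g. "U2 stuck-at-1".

U3 stuck-at-0

Fault-free values for test 1 (in0=0, in1=1, in2=1): U0=1, U1=1, U2=1, U3=1, giving Y=1. Observed 0.
Test 1: faults giving observed 0 are {U3 stuck-at-0}.
Only U3 stuck-at-0 is consistent with every test.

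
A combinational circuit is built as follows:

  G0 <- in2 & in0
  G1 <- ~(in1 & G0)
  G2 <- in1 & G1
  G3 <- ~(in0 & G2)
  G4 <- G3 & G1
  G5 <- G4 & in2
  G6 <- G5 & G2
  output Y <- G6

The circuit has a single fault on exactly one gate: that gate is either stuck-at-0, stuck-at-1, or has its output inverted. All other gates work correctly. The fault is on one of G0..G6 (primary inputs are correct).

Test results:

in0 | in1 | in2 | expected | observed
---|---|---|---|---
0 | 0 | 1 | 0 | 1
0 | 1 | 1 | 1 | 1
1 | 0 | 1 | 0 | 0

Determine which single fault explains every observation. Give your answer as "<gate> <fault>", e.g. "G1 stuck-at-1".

Fault-free values for test 1 (in0=0, in1=0, in2=1): G0=0, G1=1, G2=0, G3=1, G4=1, G5=1, G6=0, giving Y=0. Observed 1.
Test 1: faults giving observed 1 are {G2 stuck-at-1, G2 inverted output, G6 stuck-at-1, G6 inverted output}.
Test 2 (in0=0, in1=1, in2=1): fault-free G0=0, G1=1, G2=1, G3=1, G4=1, G5=1, G6=1 → 1; observed 1. Eliminates G2 inverted output, G6 inverted output.
Test 3 (in0=1, in1=0, in2=1): fault-free G0=1, G1=1, G2=0, G3=1, G4=1, G5=1, G6=0 → 0; observed 0. Eliminates G6 stuck-at-1.
Only G2 stuck-at-1 is consistent with every test.

G2 stuck-at-1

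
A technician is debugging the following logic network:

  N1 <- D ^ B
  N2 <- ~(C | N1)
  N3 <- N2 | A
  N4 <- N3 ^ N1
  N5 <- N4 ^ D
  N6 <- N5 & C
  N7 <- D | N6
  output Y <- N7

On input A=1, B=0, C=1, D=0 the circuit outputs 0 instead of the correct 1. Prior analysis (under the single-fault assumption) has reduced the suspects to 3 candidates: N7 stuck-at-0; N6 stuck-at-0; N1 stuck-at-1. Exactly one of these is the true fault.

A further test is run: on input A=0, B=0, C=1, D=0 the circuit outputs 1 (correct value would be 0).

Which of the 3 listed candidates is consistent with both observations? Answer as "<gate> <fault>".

N1 stuck-at-1

Evaluate each candidate on input A=0, B=0, C=1, D=0:
  N7 stuck-at-0: N1=0, N2=0, N3=0, N4=0, N5=0, N6=0, N7=0 [stuck-at-0] → 0 — eliminated
  N6 stuck-at-0: N1=0, N2=0, N3=0, N4=0, N5=0, N6=0 [stuck-at-0], N7=0 → 0 — eliminated
  N1 stuck-at-1: N1=1 [stuck-at-1], N2=0, N3=0, N4=1, N5=1, N6=1, N7=1 → 1 — matches
Only N1 stuck-at-1 reproduces the observed 1.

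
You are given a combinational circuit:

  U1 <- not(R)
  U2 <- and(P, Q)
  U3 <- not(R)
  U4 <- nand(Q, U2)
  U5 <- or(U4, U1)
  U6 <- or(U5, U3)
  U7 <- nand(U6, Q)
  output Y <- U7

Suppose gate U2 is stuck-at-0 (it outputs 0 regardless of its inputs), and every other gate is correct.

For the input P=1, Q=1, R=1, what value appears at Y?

Propagate with U2 forced: U1=0, U2=0 [stuck-at-0], U3=0, U4=1, U5=1, U6=1, U7=0.
So Y = 0. (Without the fault it would be 1.)

0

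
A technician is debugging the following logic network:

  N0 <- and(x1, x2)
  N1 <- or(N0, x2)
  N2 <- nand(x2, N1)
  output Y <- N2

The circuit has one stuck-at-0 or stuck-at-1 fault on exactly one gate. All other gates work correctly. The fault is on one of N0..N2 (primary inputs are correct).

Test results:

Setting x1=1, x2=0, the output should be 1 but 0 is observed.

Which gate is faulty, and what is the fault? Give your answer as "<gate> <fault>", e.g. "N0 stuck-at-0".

N2 stuck-at-0

Fault-free values for test 1 (x1=1, x2=0): N0=0, N1=0, N2=1, giving Y=1. Observed 0.
Test 1: faults giving observed 0 are {N2 stuck-at-0}.
Only N2 stuck-at-0 is consistent with every test.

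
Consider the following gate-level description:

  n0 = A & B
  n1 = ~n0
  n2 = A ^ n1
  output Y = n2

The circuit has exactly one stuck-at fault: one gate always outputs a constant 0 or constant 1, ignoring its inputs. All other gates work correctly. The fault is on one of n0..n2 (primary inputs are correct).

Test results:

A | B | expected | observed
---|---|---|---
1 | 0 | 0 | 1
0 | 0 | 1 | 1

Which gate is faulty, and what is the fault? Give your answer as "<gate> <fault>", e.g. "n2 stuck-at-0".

n2 stuck-at-1

Fault-free values for test 1 (A=1, B=0): n0=0, n1=1, n2=0, giving Y=0. Observed 1.
Test 1: faults giving observed 1 are {n0 stuck-at-1, n1 stuck-at-0, n2 stuck-at-1}.
Test 2 (A=0, B=0): fault-free n0=0, n1=1, n2=1 → 1; observed 1. Eliminates n0 stuck-at-1, n1 stuck-at-0.
Only n2 stuck-at-1 is consistent with every test.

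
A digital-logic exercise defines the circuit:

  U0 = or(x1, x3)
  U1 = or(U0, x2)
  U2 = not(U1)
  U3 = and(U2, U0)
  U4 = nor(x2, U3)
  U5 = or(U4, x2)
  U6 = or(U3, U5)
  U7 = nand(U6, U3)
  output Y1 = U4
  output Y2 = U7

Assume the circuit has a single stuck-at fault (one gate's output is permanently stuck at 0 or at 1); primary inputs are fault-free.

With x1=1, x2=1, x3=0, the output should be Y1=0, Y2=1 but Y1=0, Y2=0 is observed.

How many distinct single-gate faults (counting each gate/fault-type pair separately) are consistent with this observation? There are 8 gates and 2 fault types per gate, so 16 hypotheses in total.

4

Fault-free: U0=1, U1=1, U2=0, U3=0, U4=0, U5=1, U6=1, U7=1 → Y1=0, Y2=1. Observed Y1=0, Y2=0.
  U0: none of the 2 fault types match ✗
  U1: stuck-at-0 ✓; others ✗
  U2: stuck-at-1 ✓; others ✗
  U3: stuck-at-1 ✓; others ✗
  U4: none of the 2 fault types match ✗
  U5: none of the 2 fault types match ✗
  U6: none of the 2 fault types match ✗
  U7: stuck-at-0 ✓; others ✗
Consistent faults: {U1 stuck-at-0, U2 stuck-at-1, U3 stuck-at-1, U7 stuck-at-0} — 4 in all.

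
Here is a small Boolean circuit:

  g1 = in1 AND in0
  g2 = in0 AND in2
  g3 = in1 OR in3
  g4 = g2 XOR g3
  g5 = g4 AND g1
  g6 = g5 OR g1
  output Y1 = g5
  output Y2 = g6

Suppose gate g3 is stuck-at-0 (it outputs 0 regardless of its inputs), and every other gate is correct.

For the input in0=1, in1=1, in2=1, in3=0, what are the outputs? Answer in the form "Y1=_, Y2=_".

Propagate with g3 forced: g1=1, g2=1, g3=0 [stuck-at-0], g4=1, g5=1, g6=1.
So the outputs are Y1=1, Y2=1. (Without the fault they would be Y1=0, Y2=1.)

Y1=1, Y2=1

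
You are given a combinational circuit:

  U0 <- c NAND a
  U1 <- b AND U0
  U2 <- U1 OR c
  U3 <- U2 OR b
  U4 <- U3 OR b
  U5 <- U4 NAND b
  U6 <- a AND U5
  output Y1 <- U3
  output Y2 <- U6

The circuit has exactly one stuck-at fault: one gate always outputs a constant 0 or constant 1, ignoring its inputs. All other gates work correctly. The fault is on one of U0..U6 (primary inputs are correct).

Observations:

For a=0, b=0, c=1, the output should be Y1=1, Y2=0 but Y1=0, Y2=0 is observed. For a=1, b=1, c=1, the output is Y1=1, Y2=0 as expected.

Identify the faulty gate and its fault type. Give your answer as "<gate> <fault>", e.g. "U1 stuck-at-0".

U2 stuck-at-0

Fault-free values for test 1 (a=0, b=0, c=1): U0=1, U1=0, U2=1, U3=1, U4=1, U5=1, U6=0, giving Y1=1, Y2=0. Observed Y1=0, Y2=0.
Test 1: faults giving observed Y1=0, Y2=0 are {U2 stuck-at-0, U3 stuck-at-0}.
Test 2 (a=1, b=1, c=1): fault-free U0=0, U1=0, U2=1, U3=1, U4=1, U5=0, U6=0 → Y1=1, Y2=0; observed Y1=1, Y2=0. Eliminates U3 stuck-at-0.
Only U2 stuck-at-0 is consistent with every test.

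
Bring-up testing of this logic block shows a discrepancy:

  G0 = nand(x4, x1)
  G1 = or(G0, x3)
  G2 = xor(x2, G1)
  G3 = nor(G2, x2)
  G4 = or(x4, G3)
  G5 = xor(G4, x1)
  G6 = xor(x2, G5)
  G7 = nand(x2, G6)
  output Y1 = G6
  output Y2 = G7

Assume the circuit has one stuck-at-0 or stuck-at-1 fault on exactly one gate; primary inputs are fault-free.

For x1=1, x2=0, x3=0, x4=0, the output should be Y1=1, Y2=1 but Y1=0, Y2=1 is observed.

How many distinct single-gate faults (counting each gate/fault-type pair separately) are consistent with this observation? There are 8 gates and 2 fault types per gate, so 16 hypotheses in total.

Fault-free: G0=1, G1=1, G2=1, G3=0, G4=0, G5=1, G6=1, G7=1 → Y1=1, Y2=1. Observed Y1=0, Y2=1.
  G0: stuck-at-0 ✓; others ✗
  G1: stuck-at-0 ✓; others ✗
  G2: stuck-at-0 ✓; others ✗
  G3: stuck-at-1 ✓; others ✗
  G4: stuck-at-1 ✓; others ✗
  G5: stuck-at-0 ✓; others ✗
  G6: stuck-at-0 ✓; others ✗
  G7: none of the 2 fault types match ✗
Consistent faults: {G0 stuck-at-0, G1 stuck-at-0, G2 stuck-at-0, G3 stuck-at-1, G4 stuck-at-1, G5 stuck-at-0, G6 stuck-at-0} — 7 in all.

7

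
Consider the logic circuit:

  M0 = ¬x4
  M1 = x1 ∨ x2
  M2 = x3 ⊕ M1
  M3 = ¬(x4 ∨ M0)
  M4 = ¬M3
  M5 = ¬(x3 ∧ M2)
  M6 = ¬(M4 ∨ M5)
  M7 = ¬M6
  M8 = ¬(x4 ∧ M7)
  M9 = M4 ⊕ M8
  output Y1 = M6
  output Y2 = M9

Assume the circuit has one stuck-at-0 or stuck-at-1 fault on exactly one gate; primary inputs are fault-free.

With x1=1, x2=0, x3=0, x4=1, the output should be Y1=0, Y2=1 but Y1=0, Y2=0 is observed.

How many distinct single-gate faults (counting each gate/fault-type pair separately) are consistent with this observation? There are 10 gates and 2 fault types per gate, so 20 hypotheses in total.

5

Fault-free: M0=0, M1=1, M2=1, M3=0, M4=1, M5=1, M6=0, M7=1, M8=0, M9=1 → Y1=0, Y2=1. Observed Y1=0, Y2=0.
  M0: none of the 2 fault types match ✗
  M1: none of the 2 fault types match ✗
  M2: none of the 2 fault types match ✗
  M3: stuck-at-1 ✓; others ✗
  M4: stuck-at-0 ✓; others ✗
  M5: none of the 2 fault types match ✗
  M6: none of the 2 fault types match ✗
  M7: stuck-at-0 ✓; others ✗
  M8: stuck-at-1 ✓; others ✗
  M9: stuck-at-0 ✓; others ✗
Consistent faults: {M3 stuck-at-1, M4 stuck-at-0, M7 stuck-at-0, M8 stuck-at-1, M9 stuck-at-0} — 5 in all.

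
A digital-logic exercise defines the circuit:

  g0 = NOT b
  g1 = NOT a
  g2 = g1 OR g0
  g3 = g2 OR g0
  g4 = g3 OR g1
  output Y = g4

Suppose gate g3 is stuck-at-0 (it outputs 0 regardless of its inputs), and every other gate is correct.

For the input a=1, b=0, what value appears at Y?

Propagate with g3 forced: g0=1, g1=0, g2=1, g3=0 [stuck-at-0], g4=0.
So Y = 0. (Without the fault it would be 1.)

0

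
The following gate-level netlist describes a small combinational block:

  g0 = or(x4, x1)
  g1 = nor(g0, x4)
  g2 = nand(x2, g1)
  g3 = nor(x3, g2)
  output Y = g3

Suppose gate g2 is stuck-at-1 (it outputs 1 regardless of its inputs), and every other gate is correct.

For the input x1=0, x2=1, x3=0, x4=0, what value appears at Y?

Propagate with g2 forced: g0=0, g1=1, g2=1 [stuck-at-1], g3=0.
So Y = 0. (Without the fault it would be 1.)

0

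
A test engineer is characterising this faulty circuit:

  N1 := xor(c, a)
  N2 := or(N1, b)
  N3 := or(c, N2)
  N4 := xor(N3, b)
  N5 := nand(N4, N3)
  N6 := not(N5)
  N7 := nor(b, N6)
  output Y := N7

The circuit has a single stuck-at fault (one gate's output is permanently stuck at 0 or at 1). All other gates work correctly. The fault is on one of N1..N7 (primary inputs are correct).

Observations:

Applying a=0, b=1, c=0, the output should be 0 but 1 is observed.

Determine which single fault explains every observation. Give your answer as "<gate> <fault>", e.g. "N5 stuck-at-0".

N7 stuck-at-1

Fault-free values for test 1 (a=0, b=1, c=0): N1=0, N2=1, N3=1, N4=0, N5=1, N6=0, N7=0, giving Y=0. Observed 1.
Test 1: faults giving observed 1 are {N7 stuck-at-1}.
Only N7 stuck-at-1 is consistent with every test.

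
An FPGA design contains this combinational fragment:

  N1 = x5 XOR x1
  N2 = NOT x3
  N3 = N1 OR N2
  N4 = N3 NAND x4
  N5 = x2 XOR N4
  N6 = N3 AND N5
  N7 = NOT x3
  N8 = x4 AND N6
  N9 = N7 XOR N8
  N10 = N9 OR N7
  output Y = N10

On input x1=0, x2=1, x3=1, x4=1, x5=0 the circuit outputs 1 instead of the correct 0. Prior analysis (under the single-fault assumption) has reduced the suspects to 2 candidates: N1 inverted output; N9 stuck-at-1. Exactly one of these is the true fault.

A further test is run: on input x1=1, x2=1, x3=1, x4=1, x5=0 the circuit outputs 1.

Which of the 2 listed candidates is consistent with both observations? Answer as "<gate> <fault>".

N9 stuck-at-1

Evaluate each candidate on input x1=1, x2=1, x3=1, x4=1, x5=0:
  N1 inverted output: N1=0 [inverted output], N2=0, N3=0, N4=1, N5=0, N6=0, N7=0, N8=0, N9=0, N10=0 → 0 — eliminated
  N9 stuck-at-1: N1=1, N2=0, N3=1, N4=0, N5=1, N6=1, N7=0, N8=1, N9=1 [stuck-at-1], N10=1 → 1 — matches
Only N9 stuck-at-1 reproduces the observed 1.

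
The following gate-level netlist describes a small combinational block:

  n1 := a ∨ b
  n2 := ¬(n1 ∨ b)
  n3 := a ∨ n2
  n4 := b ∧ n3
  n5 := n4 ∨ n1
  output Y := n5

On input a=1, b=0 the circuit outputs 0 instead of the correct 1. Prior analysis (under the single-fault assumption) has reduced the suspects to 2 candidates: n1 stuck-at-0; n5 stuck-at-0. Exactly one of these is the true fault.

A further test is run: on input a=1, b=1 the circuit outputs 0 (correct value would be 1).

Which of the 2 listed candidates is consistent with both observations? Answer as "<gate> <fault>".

Evaluate each candidate on input a=1, b=1:
  n1 stuck-at-0: n1=0 [stuck-at-0], n2=0, n3=1, n4=1, n5=1 → 1 — eliminated
  n5 stuck-at-0: n1=1, n2=0, n3=1, n4=1, n5=0 [stuck-at-0] → 0 — matches
Only n5 stuck-at-0 reproduces the observed 0.

n5 stuck-at-0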